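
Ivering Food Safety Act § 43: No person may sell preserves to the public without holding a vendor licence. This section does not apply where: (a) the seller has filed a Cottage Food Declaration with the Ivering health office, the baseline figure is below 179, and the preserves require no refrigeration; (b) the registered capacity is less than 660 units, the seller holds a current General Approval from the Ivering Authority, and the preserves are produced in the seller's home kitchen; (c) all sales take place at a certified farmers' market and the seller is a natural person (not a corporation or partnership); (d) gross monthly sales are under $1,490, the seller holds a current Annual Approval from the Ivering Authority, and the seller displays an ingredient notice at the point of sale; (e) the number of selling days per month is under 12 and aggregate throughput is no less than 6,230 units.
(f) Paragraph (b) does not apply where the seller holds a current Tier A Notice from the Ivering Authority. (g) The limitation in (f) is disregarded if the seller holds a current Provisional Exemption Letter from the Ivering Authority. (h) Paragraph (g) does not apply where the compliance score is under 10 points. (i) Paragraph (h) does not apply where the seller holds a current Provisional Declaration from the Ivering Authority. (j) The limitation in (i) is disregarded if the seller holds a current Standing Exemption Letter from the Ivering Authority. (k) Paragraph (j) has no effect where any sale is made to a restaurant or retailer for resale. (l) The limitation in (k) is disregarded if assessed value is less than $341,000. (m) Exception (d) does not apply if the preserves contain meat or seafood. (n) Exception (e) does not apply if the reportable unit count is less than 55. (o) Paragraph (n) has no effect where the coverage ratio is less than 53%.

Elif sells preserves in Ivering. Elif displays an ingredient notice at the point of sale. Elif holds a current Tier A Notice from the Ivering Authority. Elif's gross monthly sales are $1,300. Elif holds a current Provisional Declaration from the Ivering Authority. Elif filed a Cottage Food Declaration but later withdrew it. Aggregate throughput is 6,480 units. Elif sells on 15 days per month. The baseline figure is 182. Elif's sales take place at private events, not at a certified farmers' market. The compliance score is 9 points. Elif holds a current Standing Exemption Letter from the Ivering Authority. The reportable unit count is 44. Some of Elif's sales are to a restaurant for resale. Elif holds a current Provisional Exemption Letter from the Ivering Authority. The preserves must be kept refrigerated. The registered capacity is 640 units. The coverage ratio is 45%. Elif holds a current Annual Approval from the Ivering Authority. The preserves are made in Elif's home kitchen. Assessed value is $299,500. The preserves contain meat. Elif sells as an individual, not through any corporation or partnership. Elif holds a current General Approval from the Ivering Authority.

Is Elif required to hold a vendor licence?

Exception (a) fails — the Cottage Food Declaration was withdrawn.
Exception (b) is satisfied on its face — the registered capacity is 640 units, less than the 660 units limit; a current General Approval is held; the preserves are home-kitchen produced. However, paragraphs (f)–(l) must be considered: (f) applies — a current Tier A Notice is held. (g) is triggered (a current Provisional Exemption Letter is held), but is displaced by (h): (h) operates against (g): the compliance score is 9 points, under the 10 points limit. (i) would limit (h) — a current Provisional Declaration is held — but (j) sets (i) aside: (j) applies — a current Standing Exemption Letter is held. (k) would limit (j) — some sales are to a restaurant for resale — but (l) sets (k) aside: (l) operates against (k): assessed value is $299,500, less than the $341,000 limit. Exception (b) does not apply.
Exception (c) fails — sales are at private events, not a certified farmers' market.
Exception (d): gross monthly sales are $1,300, under the $1,490 limit; a current Annual Approval is held; an ingredient notice is displayed — every condition holds. But applying paragraph (m): (m) operates against (d): the preserves contain meat. So (d) is unavailable.
Exception (e) requires that the number of selling days per month is under 12; but the number of selling days per month is 15, not under 12, so (e) is unavailable.
Every exception is unavailable, so the rule governs.

Yes — Elif must hold a vendor licence.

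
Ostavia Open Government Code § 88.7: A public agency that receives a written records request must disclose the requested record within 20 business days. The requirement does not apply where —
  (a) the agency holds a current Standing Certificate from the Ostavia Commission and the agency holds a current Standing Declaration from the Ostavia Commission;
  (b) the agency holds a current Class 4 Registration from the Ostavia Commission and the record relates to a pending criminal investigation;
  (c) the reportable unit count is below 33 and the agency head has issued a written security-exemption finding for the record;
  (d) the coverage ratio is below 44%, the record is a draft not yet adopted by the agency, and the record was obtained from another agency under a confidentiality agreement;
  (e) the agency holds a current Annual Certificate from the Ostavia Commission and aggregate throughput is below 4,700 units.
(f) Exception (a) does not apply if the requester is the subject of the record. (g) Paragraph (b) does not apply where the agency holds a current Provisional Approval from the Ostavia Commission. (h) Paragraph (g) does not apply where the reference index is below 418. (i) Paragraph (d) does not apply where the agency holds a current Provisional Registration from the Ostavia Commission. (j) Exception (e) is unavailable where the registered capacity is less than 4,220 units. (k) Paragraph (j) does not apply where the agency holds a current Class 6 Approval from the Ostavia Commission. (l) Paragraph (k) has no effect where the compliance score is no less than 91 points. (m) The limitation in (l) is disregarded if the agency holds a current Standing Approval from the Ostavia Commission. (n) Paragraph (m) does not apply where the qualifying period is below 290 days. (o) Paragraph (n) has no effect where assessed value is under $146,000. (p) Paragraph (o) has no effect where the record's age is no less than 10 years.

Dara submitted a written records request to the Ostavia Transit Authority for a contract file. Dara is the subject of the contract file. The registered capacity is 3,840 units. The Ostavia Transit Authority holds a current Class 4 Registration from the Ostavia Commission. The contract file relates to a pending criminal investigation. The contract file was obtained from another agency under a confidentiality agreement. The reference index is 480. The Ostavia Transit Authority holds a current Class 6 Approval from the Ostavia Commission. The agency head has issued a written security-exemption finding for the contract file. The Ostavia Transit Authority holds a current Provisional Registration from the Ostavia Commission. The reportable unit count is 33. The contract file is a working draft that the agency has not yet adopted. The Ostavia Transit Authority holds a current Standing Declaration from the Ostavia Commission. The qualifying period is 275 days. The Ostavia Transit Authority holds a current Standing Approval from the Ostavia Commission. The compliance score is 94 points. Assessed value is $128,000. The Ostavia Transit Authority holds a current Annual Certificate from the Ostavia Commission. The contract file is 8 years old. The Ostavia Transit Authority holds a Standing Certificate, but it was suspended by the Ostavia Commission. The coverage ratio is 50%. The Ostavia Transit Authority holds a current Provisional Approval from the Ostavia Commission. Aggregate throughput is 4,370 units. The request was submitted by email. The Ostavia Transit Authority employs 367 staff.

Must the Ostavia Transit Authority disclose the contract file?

No — exception (e) applies; the Ostavia Transit Authority is not required to disclose the contract file.

Exception (a) does not apply: no current Standing Certificate is held.
Exception (b)'s conditions are all satisfied: a current Class 4 Registration is held; the contract file relates to a pending investigation. But applying paragraphs (g)–(h): (g) operates against (b): a current Provisional Approval is held. (h), which would lift (g), is not engaged — the reference index is 480, not below 418. (b) is therefore removed.
Exception (c) does not apply: the reportable unit count is 33, not below 33.
Exception (d) fails — the coverage ratio is 50%, not below 44%.
All of (e)'s requirements are met (a current Annual Certificate is held; aggregate throughput is 4,370 units, below the 4,700 units limit). Considering the limiting provisions: (j) would limit (e) — the registered capacity is 3,840 units, less than the 4,220 units limit — but (k) sets (j) aside: (k) applies — a current Class 6 Approval is held. (l) would limit (k) — the compliance score is 94 points, meeting the 91 points threshold — but (m) sets (l) aside: (m) operates — a current Standing Approval is held. (n) applies (the qualifying period is 275 days, below the 290 days limit), but yields to (o): (o) is triggered — assessed value is $128,000, under the $146,000 limit. (p), which would lift (o), is not engaged — the record's age is 8 years, short of 10 years. (e) remains available.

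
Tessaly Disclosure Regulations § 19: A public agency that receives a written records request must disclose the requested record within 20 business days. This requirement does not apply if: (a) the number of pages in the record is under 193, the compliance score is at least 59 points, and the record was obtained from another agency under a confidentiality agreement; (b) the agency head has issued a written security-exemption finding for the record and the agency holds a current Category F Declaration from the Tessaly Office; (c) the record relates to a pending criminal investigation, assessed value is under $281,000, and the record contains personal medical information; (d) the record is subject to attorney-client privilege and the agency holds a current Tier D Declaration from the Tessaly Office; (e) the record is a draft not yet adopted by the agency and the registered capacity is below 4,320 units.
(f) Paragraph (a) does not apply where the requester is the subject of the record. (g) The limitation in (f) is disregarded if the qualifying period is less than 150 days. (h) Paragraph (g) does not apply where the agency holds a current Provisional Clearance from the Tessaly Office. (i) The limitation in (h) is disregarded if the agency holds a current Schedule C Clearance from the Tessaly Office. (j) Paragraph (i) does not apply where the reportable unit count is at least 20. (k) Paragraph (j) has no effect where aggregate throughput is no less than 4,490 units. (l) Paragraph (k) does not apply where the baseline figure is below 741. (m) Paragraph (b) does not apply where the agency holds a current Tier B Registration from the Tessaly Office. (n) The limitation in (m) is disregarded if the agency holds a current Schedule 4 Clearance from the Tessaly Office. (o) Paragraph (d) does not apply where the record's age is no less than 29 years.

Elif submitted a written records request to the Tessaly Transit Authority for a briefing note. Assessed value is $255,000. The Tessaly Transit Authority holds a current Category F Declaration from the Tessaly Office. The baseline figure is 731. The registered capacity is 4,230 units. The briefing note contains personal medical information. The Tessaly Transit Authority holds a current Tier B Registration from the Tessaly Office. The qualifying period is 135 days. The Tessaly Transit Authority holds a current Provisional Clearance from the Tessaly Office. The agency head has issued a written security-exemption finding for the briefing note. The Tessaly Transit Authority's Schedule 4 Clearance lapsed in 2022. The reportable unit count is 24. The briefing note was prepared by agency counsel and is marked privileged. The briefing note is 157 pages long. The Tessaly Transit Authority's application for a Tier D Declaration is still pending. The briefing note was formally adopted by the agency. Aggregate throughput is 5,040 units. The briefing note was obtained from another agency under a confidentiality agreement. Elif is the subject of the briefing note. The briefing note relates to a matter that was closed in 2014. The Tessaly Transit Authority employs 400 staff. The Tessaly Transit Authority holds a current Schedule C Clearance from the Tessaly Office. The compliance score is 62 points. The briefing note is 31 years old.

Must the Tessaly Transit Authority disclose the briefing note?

Yes — the Tessaly Transit Authority must disclose the briefing note.

Exception (a) is satisfied on its face — the number of pages in the record is 157, under the 193 limit; the compliance score is 62 points, meeting the 59 points threshold; the briefing note was obtained under a confidentiality agreement. Turning to paragraphs (f)–(l): (f) operates against (a): Elif is the subject of the briefing note. (g) operates (the qualifying period is 135 days, less than the 150 days limit), but is set aside by (h): (h) applies — a current Provisional Clearance is held. (i) operates (a current Schedule C Clearance is held), but is displaced by (j): (j) operates — the reportable unit count is 24, meeting the 20 threshold. (k) is triggered (aggregate throughput is 5,040 units, meeting the 4,490 units threshold), but yields to (l): (l) applies — the baseline figure is 731, below the 741 limit. (a) is therefore removed.
All of (b)'s requirements are met (a written security-exemption finding has been issued; a current Category F Declaration is held). But applying paragraphs (m)–(n): (m) operates against (b): a current Tier B Registration is held. (n) is not triggered (no current Schedule 4 Clearance is held), so (m) stands. Exception (b) does not apply.
Exception (c) fails — the briefing note relates to a closed matter.
Exception (d) fails — the Tier D Declaration is not current.
Exception (e) requires that the record is a draft not yet adopted by the agency; but the briefing note has been formally adopted, so (e) is unavailable.
Every exception is unavailable, so the rule governs.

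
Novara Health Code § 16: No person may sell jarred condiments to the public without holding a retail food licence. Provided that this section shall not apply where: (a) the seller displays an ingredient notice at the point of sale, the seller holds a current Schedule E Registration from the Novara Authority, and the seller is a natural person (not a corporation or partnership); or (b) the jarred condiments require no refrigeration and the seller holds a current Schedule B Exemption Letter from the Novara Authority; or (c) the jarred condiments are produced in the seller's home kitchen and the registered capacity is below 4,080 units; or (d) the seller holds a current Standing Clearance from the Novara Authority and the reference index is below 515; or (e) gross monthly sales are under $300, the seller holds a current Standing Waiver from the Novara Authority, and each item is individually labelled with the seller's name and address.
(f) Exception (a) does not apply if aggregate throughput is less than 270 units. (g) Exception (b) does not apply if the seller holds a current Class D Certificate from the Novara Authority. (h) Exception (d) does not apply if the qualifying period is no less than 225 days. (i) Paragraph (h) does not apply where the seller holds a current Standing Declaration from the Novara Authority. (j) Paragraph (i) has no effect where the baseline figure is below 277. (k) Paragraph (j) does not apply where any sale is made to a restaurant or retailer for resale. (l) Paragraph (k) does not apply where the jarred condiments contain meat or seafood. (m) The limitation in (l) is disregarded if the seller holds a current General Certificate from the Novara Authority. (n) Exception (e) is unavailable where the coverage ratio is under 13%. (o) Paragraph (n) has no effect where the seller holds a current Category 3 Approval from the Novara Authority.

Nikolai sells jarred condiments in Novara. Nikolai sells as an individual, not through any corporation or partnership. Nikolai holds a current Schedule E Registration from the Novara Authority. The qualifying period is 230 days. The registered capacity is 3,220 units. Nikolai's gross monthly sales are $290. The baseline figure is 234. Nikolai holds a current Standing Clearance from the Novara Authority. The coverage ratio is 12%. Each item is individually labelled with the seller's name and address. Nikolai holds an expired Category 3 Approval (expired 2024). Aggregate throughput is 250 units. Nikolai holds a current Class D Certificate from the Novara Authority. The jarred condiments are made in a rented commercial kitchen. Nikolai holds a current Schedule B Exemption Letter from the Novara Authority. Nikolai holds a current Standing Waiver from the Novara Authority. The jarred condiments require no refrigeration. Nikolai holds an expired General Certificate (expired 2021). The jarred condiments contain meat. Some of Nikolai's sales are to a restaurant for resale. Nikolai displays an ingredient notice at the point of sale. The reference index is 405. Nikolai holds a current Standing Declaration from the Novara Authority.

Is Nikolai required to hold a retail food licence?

Yes — Nikolai must hold a retail food licence.

All of (a)'s requirements are met (an ingredient notice is displayed; a current Schedule E Registration is held; the seller is a natural person). However, paragraph (f) must be considered: (f) operates against (a): aggregate throughput is 250 units, less than the 270 units limit. Exception (a) does not apply.
Exception (b)'s conditions are all satisfied: the jarred condiments are shelf-stable; a current Schedule B Exemption Letter is held. However, paragraph (g) must be considered: (g) applies — a current Class D Certificate is held. Exception (b) does not apply.
Exception (c) does not apply: the jarred condiments are made in a commercial kitchen, not a home kitchen.
Exception (d)'s conditions are all satisfied: a current Standing Clearance is held; the reference index is 405, below the 515 limit. But applying paragraphs (h)–(m): (h) operates against (d): the qualifying period is 230 days, meeting the 225 days threshold. (i) applies (a current Standing Declaration is held), but is displaced by (j): (j) operates against (i): the baseline figure is 234, below the 277 limit. (k) would limit (j) — some sales are to a restaurant for resale — but (l) sets (k) aside: (l) operates — the jarred condiments contain meat. (m), which would lift (l), is not engaged — there is no General Certificate in force. So (d) is unavailable.
All of (e)'s requirements are met (gross monthly sales are $290, under the $300 limit; a current Standing Waiver is held; items are individually labelled). But: (n) is engaged — the coverage ratio is 12%, under the 13% limit. (o) is inapplicable (there is no Category 3 Approval in force), so (n) stands. So (e) is unavailable.
Every exception is unavailable, so the rule governs.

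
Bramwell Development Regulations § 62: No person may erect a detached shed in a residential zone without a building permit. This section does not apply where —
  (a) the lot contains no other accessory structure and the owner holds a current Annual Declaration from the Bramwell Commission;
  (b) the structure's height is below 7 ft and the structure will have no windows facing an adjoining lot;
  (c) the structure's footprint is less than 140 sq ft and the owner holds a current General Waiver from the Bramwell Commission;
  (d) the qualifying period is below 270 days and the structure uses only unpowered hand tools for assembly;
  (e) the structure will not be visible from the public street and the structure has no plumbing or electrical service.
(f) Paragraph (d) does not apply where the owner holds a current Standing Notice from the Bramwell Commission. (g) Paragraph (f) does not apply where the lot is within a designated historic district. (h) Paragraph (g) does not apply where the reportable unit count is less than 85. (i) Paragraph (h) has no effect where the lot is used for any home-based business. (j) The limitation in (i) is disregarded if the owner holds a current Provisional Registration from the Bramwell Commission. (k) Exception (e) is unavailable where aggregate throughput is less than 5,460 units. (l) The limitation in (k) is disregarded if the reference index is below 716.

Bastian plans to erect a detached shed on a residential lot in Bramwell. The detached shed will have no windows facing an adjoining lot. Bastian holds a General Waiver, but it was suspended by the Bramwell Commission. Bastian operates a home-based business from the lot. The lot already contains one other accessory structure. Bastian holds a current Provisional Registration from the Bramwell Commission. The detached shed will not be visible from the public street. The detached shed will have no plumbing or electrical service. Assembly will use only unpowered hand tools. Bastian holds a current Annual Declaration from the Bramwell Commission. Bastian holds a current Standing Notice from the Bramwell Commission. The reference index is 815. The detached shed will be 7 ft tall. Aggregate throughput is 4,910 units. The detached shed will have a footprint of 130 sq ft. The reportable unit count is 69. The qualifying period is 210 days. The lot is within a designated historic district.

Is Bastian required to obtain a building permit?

Exception (a) fails — the lot already has another accessory structure.
Exception (b) fails — the structure's height is 7 ft, not below 7 ft.
Exception (c) does not apply: no current General Waiver is held.
Exception (d) is satisfied on its face — the qualifying period is 210 days, below the 270 days limit; assembly uses only hand tools. But applying paragraphs (f)–(j): (f) operates — a current Standing Notice is held. (g) applies (the lot is in a historic district), but is itself disapplied by (h): (h) applies — the reportable unit count is 69, less than the 85 limit. (i) would limit (h) — a home-based business operates on the lot — but (j) sets (i) aside: (j) operates against (i): a current Provisional Registration is held. So (d) is unavailable.
Exception (e)'s conditions are all satisfied: the structure will not be visible from the street; there is no plumbing or electrical service. Turning to paragraphs (k)–(l): (k) is triggered — aggregate throughput is 4,910 units, less than the 5,460 units limit. (l), which would lift (k), does not operate here — the reference index is 815, not below 716. (e) is therefore removed.
No exception applies. The general rule governs.

Yes — Bastian must obtain a building permit.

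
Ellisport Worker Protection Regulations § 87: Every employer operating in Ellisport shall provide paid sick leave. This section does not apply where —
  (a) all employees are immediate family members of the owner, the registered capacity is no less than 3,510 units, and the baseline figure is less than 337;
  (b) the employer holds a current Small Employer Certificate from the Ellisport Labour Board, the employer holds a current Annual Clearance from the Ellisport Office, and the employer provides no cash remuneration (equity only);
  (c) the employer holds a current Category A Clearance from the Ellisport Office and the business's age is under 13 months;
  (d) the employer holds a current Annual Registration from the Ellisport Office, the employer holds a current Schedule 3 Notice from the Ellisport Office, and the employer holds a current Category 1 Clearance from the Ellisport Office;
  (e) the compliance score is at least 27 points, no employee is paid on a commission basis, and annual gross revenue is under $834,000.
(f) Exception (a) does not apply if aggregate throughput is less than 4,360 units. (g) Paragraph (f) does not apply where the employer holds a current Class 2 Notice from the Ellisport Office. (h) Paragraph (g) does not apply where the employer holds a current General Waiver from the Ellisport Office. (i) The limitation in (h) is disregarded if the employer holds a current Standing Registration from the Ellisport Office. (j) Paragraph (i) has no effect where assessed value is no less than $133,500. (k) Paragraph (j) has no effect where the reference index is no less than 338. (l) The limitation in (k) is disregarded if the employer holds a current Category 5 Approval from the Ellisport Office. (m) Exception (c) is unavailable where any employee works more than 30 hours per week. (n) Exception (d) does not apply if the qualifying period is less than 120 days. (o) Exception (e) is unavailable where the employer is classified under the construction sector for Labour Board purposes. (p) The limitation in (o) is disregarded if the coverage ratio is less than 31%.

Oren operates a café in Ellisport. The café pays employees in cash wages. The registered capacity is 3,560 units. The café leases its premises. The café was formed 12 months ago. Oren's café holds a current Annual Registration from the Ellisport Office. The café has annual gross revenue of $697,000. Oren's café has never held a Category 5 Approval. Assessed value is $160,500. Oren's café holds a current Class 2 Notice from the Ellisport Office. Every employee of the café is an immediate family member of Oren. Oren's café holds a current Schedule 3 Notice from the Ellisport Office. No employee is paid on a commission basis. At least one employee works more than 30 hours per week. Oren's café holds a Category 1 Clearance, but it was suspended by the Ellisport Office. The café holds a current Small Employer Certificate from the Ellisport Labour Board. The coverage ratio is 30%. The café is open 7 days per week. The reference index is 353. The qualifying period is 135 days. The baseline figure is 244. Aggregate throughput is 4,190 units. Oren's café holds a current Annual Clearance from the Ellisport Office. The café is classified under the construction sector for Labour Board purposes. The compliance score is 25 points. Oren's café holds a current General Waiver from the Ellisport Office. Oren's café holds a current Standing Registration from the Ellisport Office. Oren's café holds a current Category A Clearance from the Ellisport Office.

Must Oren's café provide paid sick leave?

No — exception (a) applies; Oren's café is not required to provide paid sick leave.

Exception (a): every employee is an immediate family member; the registered capacity is 3,560 units, meeting the 3,510 units threshold; the baseline figure is 244, less than the 337 limit — every condition holds. Considering the limiting provisions: (f) would limit (a) — aggregate throughput is 4,190 units, less than the 4,360 units limit — but (g) sets (f) aside: (g) operates against (f): a current Class 2 Notice is held. (h) would limit (g) — a current General Waiver is held — but (i) sets (h) aside: (i) operates against (h): a current Standing Registration is held. (j) would limit (i) — assessed value is $160,500, meeting the $133,500 threshold — but (k) sets (j) aside: (k) is triggered — the reference index is 353, meeting the 338 threshold. (l) is not engaged (the Category 5 Approval is not current), so (k) stands. (a) remains available.
Exception (b) fails — employees are paid cash wages.
Exception (c): a current Category A Clearance is held; the business's age is 12 months, under the 13 months limit — every condition holds. Turning to paragraph (m): (m) operates — at least one employee exceeds 30 hours/week. (c) is therefore removed.
Exception (d) requires that the employer holds a current Category 1 Clearance from the Ellisport Office; but the Category 1 Clearance is not current, so (d) is unavailable.
Exception (e) does not apply: the compliance score is 25 points, short of 27 points.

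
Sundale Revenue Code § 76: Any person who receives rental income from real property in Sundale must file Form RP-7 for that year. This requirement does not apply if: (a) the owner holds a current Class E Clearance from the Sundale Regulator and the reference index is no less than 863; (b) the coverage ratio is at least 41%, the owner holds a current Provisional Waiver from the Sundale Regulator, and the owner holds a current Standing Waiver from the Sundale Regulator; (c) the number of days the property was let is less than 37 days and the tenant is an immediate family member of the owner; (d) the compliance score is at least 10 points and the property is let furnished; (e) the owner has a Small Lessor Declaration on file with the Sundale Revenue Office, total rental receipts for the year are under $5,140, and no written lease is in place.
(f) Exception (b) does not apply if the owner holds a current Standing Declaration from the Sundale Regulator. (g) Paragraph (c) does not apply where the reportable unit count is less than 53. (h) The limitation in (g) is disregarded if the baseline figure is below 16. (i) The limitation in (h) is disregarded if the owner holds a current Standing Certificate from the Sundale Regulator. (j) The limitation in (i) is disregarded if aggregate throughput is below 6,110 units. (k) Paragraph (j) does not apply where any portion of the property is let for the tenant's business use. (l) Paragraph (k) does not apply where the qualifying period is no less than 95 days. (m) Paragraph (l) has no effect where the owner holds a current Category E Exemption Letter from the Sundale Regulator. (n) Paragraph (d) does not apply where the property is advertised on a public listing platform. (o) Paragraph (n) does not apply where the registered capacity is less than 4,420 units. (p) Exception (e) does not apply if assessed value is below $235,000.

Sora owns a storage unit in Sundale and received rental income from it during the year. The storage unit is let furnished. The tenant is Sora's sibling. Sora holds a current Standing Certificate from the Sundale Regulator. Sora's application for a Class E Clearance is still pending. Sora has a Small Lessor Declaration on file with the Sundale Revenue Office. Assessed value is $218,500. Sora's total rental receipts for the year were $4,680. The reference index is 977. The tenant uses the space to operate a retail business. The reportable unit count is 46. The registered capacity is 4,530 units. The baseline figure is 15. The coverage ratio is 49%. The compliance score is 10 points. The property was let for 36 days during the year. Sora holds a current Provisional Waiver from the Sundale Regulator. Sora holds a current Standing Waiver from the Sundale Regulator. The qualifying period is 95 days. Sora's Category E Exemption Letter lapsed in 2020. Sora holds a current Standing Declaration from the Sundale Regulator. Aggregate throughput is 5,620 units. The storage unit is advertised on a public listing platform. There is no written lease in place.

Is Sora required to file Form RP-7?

Exception (a) fails — the Class E Clearance is not current.
Exception (b): the coverage ratio is 49%, meeting the 41% threshold; a current Provisional Waiver is held; a current Standing Waiver is held — every condition holds. Turning to paragraph (f): (f) applies — a current Standing Declaration is held. Exception (b) does not apply.
Exception (c) is satisfied on its face — the number of days the property was let is 36 days, less than the 37 days limit; the tenant is an immediate family member. Considering the limiting provisions: (g) is triggered (the reportable unit count is 46, less than the 53 limit), but yields to (h): (h) operates against (g): the baseline figure is 15, below the 16 limit. (i) operates (a current Standing Certificate is held), but is set aside by (j): (j) is engaged — aggregate throughput is 5,620 units, below the 6,110 units limit. (k) operates (the space is let for business use), but is overridden by (l): (l) applies — the qualifying period is 95 days, meeting the 95 days threshold. (m) is not triggered (there is no Category E Exemption Letter in force), so (l) stands. Exception (c) stands.
Exception (d) is satisfied on its face — the compliance score is 10 points, meeting the 10 points threshold; the property is let furnished. However, paragraphs (n)–(o) must be considered: (n) is engaged — the property is publicly advertised. (o), which would lift (n), is inapplicable — the registered capacity is 4,530 units, not less than 4,420 units. (d) is therefore removed.
All of (e)'s requirements are met (a Small Lessor Declaration is on file; total rental receipts for the year are $4,680, under the $5,140 limit; there is no written lease). Turning to paragraph (p): (p) operates against (e): assessed value is $218,500, below the $235,000 limit. So (e) is unavailable.

No — exception (c) applies; Sora is not required to file Form RP-7.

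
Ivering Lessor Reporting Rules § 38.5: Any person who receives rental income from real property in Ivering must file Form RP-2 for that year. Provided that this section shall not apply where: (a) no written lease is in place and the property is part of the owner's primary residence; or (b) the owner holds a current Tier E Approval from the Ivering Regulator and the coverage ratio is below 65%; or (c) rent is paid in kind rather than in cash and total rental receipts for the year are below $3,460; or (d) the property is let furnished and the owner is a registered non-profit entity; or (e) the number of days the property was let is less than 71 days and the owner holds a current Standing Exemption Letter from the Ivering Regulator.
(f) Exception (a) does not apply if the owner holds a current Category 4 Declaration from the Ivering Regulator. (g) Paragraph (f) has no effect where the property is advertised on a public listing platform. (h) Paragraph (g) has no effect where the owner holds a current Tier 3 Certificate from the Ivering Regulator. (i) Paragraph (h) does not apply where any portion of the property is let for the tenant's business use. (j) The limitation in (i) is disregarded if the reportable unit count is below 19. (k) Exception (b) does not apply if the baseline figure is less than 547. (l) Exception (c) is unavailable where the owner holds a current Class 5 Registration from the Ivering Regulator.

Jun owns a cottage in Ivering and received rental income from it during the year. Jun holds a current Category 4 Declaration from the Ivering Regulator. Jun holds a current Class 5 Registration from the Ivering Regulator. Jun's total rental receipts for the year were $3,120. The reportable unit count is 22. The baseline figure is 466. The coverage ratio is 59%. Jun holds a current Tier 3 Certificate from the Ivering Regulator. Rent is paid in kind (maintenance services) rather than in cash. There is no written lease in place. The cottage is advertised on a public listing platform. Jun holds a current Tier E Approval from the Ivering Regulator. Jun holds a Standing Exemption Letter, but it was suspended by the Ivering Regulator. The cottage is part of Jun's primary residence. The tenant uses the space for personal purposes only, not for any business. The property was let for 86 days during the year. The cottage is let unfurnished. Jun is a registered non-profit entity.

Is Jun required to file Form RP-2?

Yes — Jun must file Form RP-2.

All of (a)'s requirements are met (there is no written lease; the cottage is part of the primary residence). However, paragraphs (f)–(j) must be considered: (f) operates against (a): a current Category 4 Declaration is held. (g) is engaged (the property is publicly advertised), but yields to (h): (h) operates against (g): a current Tier 3 Certificate is held. (i), which would lift (h), is not engaged — the space is used for personal purposes only. Exception (a) does not apply.
All of (b)'s requirements are met (a current Tier E Approval is held; the coverage ratio is 59%, below the 65% limit). But applying paragraph (k): (k) operates against (b): the baseline figure is 466, less than the 547 limit. So (b) is unavailable.
Exception (c)'s conditions are all satisfied: rent is paid in kind; total rental receipts for the year are $3,120, below the $3,460 limit. However, paragraph (l) must be considered: (l) is engaged — a current Class 5 Registration is held. Exception (c) does not apply.
Exception (d) fails — the property is let unfurnished.
Exception (e) does not apply: the number of days the property was let is 86 days, not less than 71 days.
No exception displaces § 38.5.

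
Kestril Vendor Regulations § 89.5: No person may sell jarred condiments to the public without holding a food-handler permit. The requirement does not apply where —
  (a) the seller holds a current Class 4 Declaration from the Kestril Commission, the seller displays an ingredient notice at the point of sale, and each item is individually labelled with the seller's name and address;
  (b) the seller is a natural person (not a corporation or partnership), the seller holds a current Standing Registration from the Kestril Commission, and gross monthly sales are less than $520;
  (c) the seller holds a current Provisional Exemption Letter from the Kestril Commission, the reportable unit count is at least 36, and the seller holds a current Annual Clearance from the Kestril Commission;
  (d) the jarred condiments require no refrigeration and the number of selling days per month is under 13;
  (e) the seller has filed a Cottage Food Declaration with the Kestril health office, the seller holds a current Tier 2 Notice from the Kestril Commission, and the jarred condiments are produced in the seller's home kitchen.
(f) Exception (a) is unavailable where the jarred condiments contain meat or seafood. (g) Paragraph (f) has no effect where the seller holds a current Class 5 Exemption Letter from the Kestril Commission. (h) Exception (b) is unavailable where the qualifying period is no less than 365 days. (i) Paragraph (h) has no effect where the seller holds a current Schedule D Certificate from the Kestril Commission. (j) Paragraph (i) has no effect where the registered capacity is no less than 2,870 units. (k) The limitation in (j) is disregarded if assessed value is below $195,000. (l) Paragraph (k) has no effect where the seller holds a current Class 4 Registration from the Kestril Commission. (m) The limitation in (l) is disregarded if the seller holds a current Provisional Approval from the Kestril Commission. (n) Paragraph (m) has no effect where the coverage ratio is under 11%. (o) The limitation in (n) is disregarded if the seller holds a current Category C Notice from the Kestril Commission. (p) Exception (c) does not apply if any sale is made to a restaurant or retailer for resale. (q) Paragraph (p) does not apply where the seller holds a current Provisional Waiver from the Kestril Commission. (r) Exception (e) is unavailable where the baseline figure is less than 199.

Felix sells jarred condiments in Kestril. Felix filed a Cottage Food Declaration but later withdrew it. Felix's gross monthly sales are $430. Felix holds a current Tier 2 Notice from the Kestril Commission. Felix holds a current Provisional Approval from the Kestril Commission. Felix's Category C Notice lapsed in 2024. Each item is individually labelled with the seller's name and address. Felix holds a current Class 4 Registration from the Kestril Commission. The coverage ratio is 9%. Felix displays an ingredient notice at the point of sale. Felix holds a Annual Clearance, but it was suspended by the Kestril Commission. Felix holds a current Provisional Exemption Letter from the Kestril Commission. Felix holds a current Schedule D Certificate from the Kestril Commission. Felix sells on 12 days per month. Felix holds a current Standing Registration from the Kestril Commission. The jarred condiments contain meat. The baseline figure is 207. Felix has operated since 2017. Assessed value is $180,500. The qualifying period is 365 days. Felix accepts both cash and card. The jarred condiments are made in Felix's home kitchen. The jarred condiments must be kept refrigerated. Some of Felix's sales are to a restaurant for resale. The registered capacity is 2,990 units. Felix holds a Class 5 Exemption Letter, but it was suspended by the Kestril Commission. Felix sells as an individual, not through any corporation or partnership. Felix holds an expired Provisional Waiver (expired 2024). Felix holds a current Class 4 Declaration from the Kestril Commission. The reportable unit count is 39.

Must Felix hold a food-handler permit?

Yes — Felix must hold a food-handler permit.

Exception (a)'s conditions are all satisfied: a current Class 4 Declaration is held; an ingredient notice is displayed; items are individually labelled. But applying paragraphs (f)–(g): (f) applies — the jarred condiments contain meat. (g) is inapplicable (there is no Class 5 Exemption Letter in force), so (f) stands. So (a) is unavailable.
Exception (b)'s conditions are all satisfied: the seller is a natural person; a current Standing Registration is held; gross monthly sales are $430, less than the $520 limit. Turning to paragraphs (h)–(o): (h) is engaged — the qualifying period is 365 days, meeting the 365 days threshold. (i) applies (a current Schedule D Certificate is held), but is itself disapplied by (j): (j) operates against (i): the registered capacity is 2,990 units, meeting the 2,870 units threshold. (k) is triggered (assessed value is $180,500, below the $195,000 limit), but is overridden by (l): (l) is triggered — a current Class 4 Registration is held. (m) would limit (l) — a current Provisional Approval is held — but (n) sets (m) aside: (n) is triggered — the coverage ratio is 9%, under the 11% limit. (o) is inapplicable (there is no Category C Notice in force), so (n) stands. So (b) is unavailable.
Exception (c) fails — the Annual Clearance is not current.
Exception (d) does not apply: the jarred condiments require refrigeration.
Exception (e) fails — the Cottage Food Declaration was withdrawn.
Every exception is unavailable, so the rule governs.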